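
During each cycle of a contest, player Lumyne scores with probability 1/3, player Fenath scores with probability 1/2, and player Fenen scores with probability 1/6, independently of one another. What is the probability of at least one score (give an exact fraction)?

P(none) = (1 − 1/3) × (1 − 1/2) × (1 − 1/6) = 2/3 × 1/2 × 5/6 = 5/18
P(at least one) = 1 − 5/18 = 13/18

13/18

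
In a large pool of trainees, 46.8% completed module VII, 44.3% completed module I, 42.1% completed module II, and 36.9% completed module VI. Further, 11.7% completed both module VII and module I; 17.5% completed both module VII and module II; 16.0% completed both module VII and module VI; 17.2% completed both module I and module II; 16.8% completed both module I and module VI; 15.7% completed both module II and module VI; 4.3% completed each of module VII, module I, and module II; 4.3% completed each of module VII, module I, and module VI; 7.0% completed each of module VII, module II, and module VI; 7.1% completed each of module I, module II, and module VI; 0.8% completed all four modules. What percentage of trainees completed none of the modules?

2.9%

P(union) = 46.8 + 44.3 + 42.1 + 36.9 − 11.7 − 17.5 − 16.0 − 17.2 − 16.8 − 15.7 + 4.3 + 4.3 + 7.0 + 7.1 − 0.8 = 97.1%
P(none) = 100% − 97.1% = 2.9%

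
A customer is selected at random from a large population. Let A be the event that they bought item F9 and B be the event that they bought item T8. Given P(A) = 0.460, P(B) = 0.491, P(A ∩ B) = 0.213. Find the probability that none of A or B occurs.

P(A ∪ B) = 0.460 + 0.491 − 0.213 = 0.738
P(none) = 1 − 0.738 = 0.262

0.262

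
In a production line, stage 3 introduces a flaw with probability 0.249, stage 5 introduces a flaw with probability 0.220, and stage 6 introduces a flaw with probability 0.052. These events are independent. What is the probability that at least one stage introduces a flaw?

P(none) = (1 − 0.249) × (1 − 0.220) × (1 − 0.052) = 0.751 × 0.780 × 0.948 = 0.55531944
P(at least one) = 1 − 0.55531944 = 0.44468056

0.44468056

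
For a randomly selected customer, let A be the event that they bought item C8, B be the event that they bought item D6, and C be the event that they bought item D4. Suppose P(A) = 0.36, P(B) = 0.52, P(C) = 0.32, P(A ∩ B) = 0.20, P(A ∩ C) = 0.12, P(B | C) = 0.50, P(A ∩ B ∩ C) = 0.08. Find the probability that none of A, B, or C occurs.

P(B ∩ C) = P(C)·P(B|C) = 0.32 × 0.50 = 0.16
Inclusion–exclusion gives
P(A ∪ B ∪ C) = 0.36 + 0.52 + 0.32 − 0.20 − 0.12 − 0.16 + 0.08 = 0.80
P(none) = 1 − 0.80 = 0.20

0.20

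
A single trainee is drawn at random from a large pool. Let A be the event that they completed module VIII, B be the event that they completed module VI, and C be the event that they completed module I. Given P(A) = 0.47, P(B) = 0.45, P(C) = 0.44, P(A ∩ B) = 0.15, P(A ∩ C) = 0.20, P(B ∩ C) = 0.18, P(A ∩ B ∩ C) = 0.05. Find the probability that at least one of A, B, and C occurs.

By inclusion–exclusion:
P(A ∪ B ∪ C) = 0.47 + 0.45 + 0.44 − 0.15 − 0.20 − 0.18 + 0.05 = 0.88

0.88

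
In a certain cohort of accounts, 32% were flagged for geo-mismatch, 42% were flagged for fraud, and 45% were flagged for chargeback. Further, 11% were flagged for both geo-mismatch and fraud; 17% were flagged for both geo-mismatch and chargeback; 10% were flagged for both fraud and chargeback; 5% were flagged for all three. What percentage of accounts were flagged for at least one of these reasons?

86%

P(union) = 32 + 42 + 45 − 11 − 17 − 10 + 5 = 86%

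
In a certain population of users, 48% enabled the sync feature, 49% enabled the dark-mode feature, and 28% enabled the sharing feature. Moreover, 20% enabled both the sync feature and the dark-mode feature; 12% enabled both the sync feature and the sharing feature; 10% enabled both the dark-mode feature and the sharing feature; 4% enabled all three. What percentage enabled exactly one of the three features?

53%

By inclusion–exclusion (exactly-one form):
P(exactly one) = 48 + 49 + 28 − 2·20 − 2·12 − 2·10 + 3·4 = 53%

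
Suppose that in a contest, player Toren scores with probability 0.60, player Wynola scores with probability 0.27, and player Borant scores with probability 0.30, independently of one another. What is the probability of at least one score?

0.7956

P(none) = (1 − 0.60) × (1 − 0.27) × (1 − 0.30) = 0.40 × 0.73 × 0.70 = 0.2044
P(at least one) = 1 − 0.2044 = 0.7956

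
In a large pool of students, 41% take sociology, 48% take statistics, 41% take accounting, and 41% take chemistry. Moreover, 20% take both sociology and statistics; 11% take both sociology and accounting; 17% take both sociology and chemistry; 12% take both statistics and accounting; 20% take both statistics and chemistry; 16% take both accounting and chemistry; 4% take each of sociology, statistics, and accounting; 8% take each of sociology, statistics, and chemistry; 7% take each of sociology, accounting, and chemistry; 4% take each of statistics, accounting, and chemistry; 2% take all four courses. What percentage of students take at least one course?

96%

By inclusion-exclusion,
P(at least one) = 41 + 48 + 41 + 41 − 20 − 11 − 17 − 12 − 20 − 16 + 4 + 8 + 7 + 4 − 2 = 96%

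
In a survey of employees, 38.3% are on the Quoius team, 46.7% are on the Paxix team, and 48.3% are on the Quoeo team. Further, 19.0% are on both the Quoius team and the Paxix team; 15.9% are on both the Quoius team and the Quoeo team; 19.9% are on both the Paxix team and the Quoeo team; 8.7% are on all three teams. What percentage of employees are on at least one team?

87.2%

P(≥1) = 38.3 + 46.7 + 48.3 − 19.0 − 15.9 − 19.9 + 8.7 = 87.2%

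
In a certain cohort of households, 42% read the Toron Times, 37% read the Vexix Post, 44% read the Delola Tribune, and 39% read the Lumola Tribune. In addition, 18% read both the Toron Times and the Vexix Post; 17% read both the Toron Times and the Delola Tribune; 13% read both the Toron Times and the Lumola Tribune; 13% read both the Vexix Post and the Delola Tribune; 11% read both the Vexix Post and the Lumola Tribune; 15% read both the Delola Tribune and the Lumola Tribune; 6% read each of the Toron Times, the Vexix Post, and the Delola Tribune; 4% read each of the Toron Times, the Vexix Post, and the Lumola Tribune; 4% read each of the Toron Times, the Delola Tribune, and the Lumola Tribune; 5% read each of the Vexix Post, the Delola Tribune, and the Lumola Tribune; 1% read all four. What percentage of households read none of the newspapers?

7%

P(at least one) = 42 + 37 + 44 + 39 − 18 − 17 − 13 − 13 − 11 − 15 + 6 + 4 + 4 + 5 − 1 = 93%
P(none) = 100% − 93% = 7%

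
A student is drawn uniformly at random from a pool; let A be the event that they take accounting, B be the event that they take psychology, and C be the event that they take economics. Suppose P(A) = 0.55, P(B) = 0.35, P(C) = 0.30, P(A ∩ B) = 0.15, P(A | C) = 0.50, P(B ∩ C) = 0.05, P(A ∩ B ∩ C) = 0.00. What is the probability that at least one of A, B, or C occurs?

0.85

P(A ∩ C) = P(C)·P(A|C) = 0.30 × 0.50 = 0.15
P(A ∪ B ∪ C) = 0.55 + 0.35 + 0.30 − 0.15 − 0.15 − 0.05 + 0.00 = 0.85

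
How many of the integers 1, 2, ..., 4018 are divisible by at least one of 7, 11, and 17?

floor(4018/7) + floor(4018/11) + floor(4018/17) − floor(4018/77) − floor(4018/119) − floor(4018/187) + floor(4018/1309) = 574 + 365 + 236 − 52 − 33 − 21 + 3 = 1072

1072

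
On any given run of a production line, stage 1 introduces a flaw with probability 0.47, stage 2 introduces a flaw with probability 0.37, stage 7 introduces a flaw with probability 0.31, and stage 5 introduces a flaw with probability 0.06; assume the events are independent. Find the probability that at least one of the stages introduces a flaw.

Since the events are independent, P(none) is the product of the individual non-occurrence probabilities.
P(none) = (1 − 0.47) × (1 − 0.37) × (1 − 0.31) × (1 − 0.06) = 0.53 × 0.63 × 0.69 × 0.94 = 0.21656754
P(at least one) = 1 − 0.21656754 = 0.78343246

0.78343246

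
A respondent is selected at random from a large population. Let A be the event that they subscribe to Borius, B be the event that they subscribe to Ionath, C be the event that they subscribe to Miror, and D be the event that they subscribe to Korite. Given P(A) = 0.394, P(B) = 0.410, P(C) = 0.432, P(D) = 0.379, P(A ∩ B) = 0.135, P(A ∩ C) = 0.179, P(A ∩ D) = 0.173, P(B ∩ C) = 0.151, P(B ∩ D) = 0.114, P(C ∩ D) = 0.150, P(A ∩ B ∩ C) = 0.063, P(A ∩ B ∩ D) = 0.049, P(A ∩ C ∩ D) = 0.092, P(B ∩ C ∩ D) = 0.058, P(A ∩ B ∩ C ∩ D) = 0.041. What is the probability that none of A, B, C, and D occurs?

0.066

Using inclusion–exclusion:
P(A ∪ B ∪ C ∪ D) = 0.394 + 0.410 + 0.432 + 0.379 − 0.135 − 0.179 − 0.173 − 0.151 − 0.114 − 0.150 + 0.063 + 0.049 + 0.092 + 0.058 − 0.041 = 0.934
P(none) = 1 − 0.934 = 0.066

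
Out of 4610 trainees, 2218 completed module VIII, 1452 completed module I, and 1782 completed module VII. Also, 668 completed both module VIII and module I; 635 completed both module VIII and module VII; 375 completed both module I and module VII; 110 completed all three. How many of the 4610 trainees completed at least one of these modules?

3884

By inclusion–exclusion:
|at least one| = 2218 + 1452 + 1782 − 668 − 635 − 375 + 110 = 3884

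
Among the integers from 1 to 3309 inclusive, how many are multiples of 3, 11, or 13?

By inclusion-exclusion,
1103 + 300 + 254 − 100 − 84 − 23 + 7 = 1457

1457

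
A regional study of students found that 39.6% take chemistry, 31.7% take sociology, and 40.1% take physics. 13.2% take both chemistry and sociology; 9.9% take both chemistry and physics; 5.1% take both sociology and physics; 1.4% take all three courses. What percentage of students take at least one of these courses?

Inclusion–exclusion gives
P(≥1) = 39.6 + 31.7 + 40.1 − 13.2 − 9.9 − 5.1 + 1.4 = 84.6%

84.6%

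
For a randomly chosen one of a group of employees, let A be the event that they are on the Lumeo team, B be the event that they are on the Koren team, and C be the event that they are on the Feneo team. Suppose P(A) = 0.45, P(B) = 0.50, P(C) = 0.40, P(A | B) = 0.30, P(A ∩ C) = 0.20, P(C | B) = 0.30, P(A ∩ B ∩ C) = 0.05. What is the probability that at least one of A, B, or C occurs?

P(A ∩ B) = P(B)·P(A|B) = 0.50 × 0.30 = 0.15
P(B ∩ C) = P(B)·P(C|B) = 0.50 × 0.30 = 0.15
By inclusion–exclusion:
P(A ∪ B ∪ C) = 0.45 + 0.50 + 0.40 − 0.15 − 0.20 − 0.15 + 0.05 = 0.90

0.90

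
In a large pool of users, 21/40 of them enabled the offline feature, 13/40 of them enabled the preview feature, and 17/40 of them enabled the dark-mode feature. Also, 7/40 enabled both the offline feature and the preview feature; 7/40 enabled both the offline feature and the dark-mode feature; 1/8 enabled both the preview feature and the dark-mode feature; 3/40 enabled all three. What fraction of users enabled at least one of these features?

7/8

Apply inclusion-exclusion:
P(at least one) = 21/40 + 13/40 + 17/40 − 7/40 − 7/40 − 1/8 + 3/40 = 7/8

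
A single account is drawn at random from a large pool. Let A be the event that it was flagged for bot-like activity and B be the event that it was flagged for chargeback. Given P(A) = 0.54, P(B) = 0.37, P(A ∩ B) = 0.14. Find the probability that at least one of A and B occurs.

0.77

P(A ∪ B) = 0.54 + 0.37 − 0.14 = 0.77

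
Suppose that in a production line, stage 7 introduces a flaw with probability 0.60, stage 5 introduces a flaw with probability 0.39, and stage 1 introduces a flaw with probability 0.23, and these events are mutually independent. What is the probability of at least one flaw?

0.81212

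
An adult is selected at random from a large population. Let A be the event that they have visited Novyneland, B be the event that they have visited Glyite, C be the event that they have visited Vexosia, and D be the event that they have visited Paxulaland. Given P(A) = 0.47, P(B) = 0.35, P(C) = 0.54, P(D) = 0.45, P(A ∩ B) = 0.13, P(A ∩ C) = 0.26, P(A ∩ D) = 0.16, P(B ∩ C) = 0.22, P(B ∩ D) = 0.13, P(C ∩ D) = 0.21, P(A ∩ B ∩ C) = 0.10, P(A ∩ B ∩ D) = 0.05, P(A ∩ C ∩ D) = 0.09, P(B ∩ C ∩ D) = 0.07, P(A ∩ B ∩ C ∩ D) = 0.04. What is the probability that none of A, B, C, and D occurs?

0.03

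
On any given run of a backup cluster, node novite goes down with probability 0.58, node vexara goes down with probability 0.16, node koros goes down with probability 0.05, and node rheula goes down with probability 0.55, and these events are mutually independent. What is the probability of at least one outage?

0.849178

P(none) = (1 − 0.58) × (1 − 0.16) × (1 − 0.05) × (1 − 0.55) = 0.42 × 0.84 × 0.95 × 0.45 = 0.150822
P(at least one) = 1 − 0.150822 = 0.849178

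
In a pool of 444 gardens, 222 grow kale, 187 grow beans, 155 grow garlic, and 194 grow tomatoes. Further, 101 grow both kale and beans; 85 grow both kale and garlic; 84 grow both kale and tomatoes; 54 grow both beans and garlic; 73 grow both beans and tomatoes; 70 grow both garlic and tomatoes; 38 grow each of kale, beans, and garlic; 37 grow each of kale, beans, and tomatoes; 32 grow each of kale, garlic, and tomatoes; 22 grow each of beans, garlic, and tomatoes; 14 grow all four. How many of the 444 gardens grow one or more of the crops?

406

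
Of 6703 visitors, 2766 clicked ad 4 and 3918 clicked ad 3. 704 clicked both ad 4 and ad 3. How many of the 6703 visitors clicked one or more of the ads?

5980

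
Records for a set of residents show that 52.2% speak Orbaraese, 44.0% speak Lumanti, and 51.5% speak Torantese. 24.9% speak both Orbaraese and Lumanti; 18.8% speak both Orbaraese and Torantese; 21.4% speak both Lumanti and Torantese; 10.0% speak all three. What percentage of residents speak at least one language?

Using inclusion–exclusion:
P(≥1) = 52.2 + 44.0 + 51.5 − 24.9 − 18.8 − 21.4 + 10.0 = 92.6%

92.6%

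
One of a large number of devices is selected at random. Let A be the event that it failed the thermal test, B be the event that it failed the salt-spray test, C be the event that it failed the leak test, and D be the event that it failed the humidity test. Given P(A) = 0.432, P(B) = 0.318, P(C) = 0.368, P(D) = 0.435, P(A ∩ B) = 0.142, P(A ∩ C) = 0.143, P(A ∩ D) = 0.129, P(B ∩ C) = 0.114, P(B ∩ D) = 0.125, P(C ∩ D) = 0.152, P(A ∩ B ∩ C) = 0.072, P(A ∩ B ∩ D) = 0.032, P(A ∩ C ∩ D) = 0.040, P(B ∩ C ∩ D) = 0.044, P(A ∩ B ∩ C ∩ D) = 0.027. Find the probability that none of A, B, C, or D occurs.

0.091

Apply inclusion-exclusion:
P(A ∪ B ∪ C ∪ D) = 0.432 + 0.318 + 0.368 + 0.435 − 0.142 − 0.143 − 0.129 − 0.114 − 0.125 − 0.152 + 0.072 + 0.032 + 0.040 + 0.044 − 0.027 = 0.909
P(none) = 1 − 0.909 = 0.091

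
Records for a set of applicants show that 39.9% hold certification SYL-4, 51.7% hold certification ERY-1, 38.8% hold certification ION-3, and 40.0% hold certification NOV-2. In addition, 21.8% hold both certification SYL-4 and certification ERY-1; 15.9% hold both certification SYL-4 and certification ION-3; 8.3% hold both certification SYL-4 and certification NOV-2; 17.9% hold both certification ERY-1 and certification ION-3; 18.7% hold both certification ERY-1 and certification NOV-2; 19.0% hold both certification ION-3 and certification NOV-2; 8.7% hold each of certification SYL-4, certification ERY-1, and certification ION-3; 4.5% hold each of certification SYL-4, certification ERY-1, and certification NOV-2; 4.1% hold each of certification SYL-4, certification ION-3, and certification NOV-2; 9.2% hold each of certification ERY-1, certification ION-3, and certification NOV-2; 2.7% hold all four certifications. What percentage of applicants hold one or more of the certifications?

92.6%

Apply inclusion-exclusion:
P(union) = 39.9 + 51.7 + 38.8 + 40.0 − 21.8 − 15.9 − 8.3 − 17.9 − 18.7 − 19.0 + 8.7 + 4.5 + 4.1 + 9.2 − 2.7 = 92.6%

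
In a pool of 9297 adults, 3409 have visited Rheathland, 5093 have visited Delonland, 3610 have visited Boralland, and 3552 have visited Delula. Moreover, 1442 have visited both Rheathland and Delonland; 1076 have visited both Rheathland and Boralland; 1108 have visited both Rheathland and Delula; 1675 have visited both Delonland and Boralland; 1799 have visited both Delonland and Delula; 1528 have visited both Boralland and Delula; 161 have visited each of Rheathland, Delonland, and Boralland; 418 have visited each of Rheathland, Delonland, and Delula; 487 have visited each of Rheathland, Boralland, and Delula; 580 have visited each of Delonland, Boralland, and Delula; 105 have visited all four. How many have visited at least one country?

By inclusion–exclusion:
|at least one| = 3409 + 5093 + 3610 + 3552 − 1442 − 1076 − 1108 − 1675 − 1799 − 1528 + 161 + 418 + 487 + 580 − 105 = 8577

8577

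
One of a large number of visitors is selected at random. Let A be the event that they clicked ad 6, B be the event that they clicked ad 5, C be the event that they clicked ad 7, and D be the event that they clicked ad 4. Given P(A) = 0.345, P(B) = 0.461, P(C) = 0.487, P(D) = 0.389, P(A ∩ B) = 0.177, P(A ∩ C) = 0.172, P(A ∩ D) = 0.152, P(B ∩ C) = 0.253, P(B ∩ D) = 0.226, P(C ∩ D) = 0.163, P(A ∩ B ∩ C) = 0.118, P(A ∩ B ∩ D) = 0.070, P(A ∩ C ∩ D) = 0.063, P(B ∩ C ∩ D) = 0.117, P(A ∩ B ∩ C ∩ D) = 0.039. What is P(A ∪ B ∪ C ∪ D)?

0.868

P(A ∪ B ∪ C ∪ D) = 0.345 + 0.461 + 0.487 + 0.389 − 0.177 − 0.172 − 0.152 − 0.253 − 0.226 − 0.163 + 0.118 + 0.070 + 0.063 + 0.117 − 0.039 = 0.868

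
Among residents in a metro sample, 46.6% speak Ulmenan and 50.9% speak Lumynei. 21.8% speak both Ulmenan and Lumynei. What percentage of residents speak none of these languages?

By inclusion-exclusion,
P(≥1) = 46.6 + 50.9 − 21.8 = 75.7%
P(none) = 100% − 75.7% = 24.3%

24.3%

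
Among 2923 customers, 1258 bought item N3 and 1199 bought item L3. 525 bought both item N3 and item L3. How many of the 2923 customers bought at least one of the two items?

|union| = 1258 + 1199 − 525 = 1932

1932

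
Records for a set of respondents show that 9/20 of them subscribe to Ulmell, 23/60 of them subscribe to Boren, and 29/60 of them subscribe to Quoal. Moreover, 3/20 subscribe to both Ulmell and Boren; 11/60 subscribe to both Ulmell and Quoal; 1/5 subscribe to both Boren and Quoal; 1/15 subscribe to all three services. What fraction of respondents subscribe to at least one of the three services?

17/20

By inclusion–exclusion:
P(union) = 9/20 + 23/60 + 29/60 − 3/20 − 11/60 − 1/5 + 1/15 = 17/20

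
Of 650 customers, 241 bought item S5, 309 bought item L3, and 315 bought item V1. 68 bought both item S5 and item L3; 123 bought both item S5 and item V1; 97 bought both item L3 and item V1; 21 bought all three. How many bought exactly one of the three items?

352

N(exactly one) = 241 + 309 + 315 − 2·68 − 2·123 − 2·97 + 3·21 = 352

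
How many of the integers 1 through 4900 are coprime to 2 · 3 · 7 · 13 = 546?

1293

By inclusion-exclusion,
⌊4900/2⌋ + ⌊4900/3⌋ + ⌊4900/7⌋ + ⌊4900/13⌋ − ⌊4900/6⌋ − ⌊4900/14⌋ − ⌊4900/26⌋ − ⌊4900/21⌋ − ⌊4900/39⌋ − ⌊4900/91⌋ + ⌊4900/42⌋ + ⌊4900/78⌋ + ⌊4900/182⌋ + ⌊4900/273⌋ − ⌊4900/546⌋ = 2450 + 1633 + 700 + 376 − 816 − 350 − 188 − 233 − 125 − 53 + 116 + 62 + 26 + 17 − 8 = 3607
4900 − 3607 = 1293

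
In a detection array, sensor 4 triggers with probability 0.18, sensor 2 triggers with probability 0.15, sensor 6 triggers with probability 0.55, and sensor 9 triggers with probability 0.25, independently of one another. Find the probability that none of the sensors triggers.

P(none) = (1 − 0.18) × (1 − 0.15) × (1 − 0.55) × (1 − 0.25) = 0.82 × 0.85 × 0.45 × 0.75 = 0.2352375

0.2352375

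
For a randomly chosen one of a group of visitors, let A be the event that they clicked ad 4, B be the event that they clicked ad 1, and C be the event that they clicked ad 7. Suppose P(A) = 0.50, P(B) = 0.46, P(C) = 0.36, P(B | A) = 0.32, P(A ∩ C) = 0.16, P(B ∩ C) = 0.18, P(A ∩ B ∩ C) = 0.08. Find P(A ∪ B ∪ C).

P(A ∩ B) = P(A)·P(B|A) = 0.50 × 0.32 = 0.16
Apply inclusion-exclusion:
P(A ∪ B ∪ C) = 0.50 + 0.46 + 0.36 − 0.16 − 0.16 − 0.18 + 0.08 = 0.90

0.90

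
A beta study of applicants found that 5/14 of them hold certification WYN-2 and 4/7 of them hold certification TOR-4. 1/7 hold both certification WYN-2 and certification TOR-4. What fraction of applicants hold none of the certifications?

Apply inclusion-exclusion:
P(at least one) = 5/14 + 4/7 − 1/7 = 11/14
P(none) = 1 − 11/14 = 3/14

3/14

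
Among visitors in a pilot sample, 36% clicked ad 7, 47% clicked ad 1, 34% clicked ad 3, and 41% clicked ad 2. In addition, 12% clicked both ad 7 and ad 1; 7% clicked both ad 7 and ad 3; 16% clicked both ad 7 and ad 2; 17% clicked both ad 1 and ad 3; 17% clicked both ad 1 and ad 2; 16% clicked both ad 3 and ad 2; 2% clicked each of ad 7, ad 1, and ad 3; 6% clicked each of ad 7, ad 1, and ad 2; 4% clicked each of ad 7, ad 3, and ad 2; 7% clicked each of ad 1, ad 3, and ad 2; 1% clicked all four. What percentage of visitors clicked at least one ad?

91%

Using inclusion–exclusion:
P(≥1) = 36 + 47 + 34 + 41 − 12 − 7 − 16 − 17 − 17 − 16 + 2 + 6 + 4 + 7 − 1 = 91%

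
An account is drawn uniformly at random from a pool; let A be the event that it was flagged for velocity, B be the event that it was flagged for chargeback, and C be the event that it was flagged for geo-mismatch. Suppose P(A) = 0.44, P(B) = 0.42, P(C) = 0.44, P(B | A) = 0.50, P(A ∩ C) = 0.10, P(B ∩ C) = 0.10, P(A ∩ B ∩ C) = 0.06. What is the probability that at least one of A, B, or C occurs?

0.94

P(A ∩ B) = P(A)·P(B|A) = 0.44 × 0.50 = 0.22
By inclusion–exclusion:
P(A ∪ B ∪ C) = 0.44 + 0.42 + 0.44 − 0.22 − 0.10 − 0.10 + 0.06 = 0.94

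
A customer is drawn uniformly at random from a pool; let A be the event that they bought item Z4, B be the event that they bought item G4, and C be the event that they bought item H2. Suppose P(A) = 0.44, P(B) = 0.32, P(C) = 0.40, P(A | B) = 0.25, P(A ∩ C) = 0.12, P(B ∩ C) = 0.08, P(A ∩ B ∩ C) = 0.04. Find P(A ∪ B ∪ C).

P(A ∩ B) = P(B)·P(A|B) = 0.32 × 0.25 = 0.08
P(A ∪ B ∪ C) = 0.44 + 0.32 + 0.40 − 0.08 − 0.12 − 0.08 + 0.04 = 0.92

0.92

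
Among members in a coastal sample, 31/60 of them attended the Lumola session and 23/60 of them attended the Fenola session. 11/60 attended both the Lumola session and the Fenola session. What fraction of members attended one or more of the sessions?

43/60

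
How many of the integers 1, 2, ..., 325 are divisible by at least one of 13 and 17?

By inclusion–exclusion:
floor(325/13) + floor(325/17) − floor(325/221) = 25 + 19 − 1 = 43

43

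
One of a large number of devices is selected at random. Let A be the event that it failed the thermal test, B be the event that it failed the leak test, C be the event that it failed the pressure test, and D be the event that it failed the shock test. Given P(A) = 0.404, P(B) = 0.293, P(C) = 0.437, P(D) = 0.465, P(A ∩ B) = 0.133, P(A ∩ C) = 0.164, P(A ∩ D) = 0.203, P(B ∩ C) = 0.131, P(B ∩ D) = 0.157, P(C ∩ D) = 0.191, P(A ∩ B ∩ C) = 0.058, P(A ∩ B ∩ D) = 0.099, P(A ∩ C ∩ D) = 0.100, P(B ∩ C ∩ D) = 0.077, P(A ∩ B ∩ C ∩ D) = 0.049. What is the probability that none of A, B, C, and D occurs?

By inclusion–exclusion:
P(A ∪ B ∪ C ∪ D) = 0.404 + 0.293 + 0.437 + 0.465 − 0.133 − 0.164 − 0.203 − 0.131 − 0.157 − 0.191 + 0.058 + 0.099 + 0.100 + 0.077 − 0.049 = 0.905
P(none) = 1 − 0.905 = 0.095

0.095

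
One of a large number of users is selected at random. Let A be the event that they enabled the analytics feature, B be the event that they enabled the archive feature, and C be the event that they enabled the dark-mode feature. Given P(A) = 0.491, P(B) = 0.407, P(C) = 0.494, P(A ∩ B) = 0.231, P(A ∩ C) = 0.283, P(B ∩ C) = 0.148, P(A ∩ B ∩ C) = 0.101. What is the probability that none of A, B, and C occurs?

0.169

P(A ∪ B ∪ C) = 0.491 + 0.407 + 0.494 − 0.231 − 0.283 − 0.148 + 0.101 = 0.831
P(none) = 1 − 0.831 = 0.169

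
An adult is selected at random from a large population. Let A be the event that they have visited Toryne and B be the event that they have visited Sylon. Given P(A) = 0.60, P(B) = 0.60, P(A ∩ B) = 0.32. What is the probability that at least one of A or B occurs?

By inclusion-exclusion,
P(A ∪ B) = 0.60 + 0.60 − 0.32 = 0.88

0.88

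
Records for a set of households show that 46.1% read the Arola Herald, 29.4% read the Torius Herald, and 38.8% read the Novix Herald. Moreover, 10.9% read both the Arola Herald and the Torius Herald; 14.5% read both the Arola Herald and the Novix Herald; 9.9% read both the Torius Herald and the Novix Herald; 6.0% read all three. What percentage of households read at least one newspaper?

By inclusion–exclusion:
P(union) = 46.1 + 29.4 + 38.8 − 10.9 − 14.5 − 9.9 + 6.0 = 85.0%

85.0%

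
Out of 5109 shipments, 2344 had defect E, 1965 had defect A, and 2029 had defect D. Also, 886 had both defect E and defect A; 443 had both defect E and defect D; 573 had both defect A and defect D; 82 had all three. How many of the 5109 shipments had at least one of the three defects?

|union| = 2344 + 1965 + 2029 − 886 − 443 − 573 + 82 = 4518

4518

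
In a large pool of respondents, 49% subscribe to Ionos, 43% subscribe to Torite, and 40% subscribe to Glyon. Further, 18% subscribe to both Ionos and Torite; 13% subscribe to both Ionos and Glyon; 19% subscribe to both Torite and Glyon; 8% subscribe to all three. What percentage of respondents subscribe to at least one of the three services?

P(≥1) = 49 + 43 + 40 − 18 − 13 − 19 + 8 = 90%

90%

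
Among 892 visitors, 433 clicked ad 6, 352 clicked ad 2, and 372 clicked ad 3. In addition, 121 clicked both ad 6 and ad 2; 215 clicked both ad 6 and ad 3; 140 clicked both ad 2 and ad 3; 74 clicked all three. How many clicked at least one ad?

By inclusion-exclusion,
|at least one| = 433 + 352 + 372 − 121 − 215 − 140 + 74 = 755

755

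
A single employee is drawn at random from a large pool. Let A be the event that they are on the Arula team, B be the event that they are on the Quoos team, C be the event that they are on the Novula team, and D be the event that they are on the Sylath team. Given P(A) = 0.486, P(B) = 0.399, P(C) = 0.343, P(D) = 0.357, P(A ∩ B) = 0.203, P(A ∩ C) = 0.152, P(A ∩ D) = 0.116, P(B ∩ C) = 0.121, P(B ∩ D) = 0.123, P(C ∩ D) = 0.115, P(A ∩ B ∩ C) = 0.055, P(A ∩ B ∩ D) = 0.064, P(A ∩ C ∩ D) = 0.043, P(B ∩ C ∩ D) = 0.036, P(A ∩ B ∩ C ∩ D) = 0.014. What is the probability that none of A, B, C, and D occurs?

P(A ∪ B ∪ C ∪ D) = 0.486 + 0.399 + 0.343 + 0.357 − 0.203 − 0.152 − 0.116 − 0.121 − 0.123 − 0.115 + 0.055 + 0.064 + 0.043 + 0.036 − 0.014 = 0.939
P(none) = 1 − 0.939 = 0.061

0.061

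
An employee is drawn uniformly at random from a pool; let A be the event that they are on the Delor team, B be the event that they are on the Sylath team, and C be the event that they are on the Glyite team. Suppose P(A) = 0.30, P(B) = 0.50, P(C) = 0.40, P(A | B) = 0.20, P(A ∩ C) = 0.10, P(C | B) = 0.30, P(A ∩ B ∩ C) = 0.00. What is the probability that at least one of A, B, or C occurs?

0.85

P(A ∩ B) = P(B)·P(A|B) = 0.50 × 0.20 = 0.10
P(B ∩ C) = P(B)·P(C|B) = 0.50 × 0.30 = 0.15
By inclusion–exclusion:
P(A ∪ B ∪ C) = 0.30 + 0.50 + 0.40 − 0.10 − 0.10 − 0.15 + 0.00 = 0.85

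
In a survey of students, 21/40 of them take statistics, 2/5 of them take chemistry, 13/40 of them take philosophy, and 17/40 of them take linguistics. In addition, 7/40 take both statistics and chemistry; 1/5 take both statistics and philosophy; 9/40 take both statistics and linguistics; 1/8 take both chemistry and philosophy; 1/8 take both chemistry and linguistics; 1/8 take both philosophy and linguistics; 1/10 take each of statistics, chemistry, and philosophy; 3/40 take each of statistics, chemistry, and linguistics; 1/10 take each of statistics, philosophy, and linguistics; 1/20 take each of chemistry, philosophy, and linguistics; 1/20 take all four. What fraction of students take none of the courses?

By inclusion–exclusion:
P(at least one) = 21/40 + 2/5 + 13/40 + 17/40 − 7/40 − 1/5 − 9/40 − 1/8 − 1/8 − 1/8 + 1/10 + 3/40 + 1/10 + 1/20 − 1/20 = 39/40
P(none) = 1 − 39/40 = 1/40

1/40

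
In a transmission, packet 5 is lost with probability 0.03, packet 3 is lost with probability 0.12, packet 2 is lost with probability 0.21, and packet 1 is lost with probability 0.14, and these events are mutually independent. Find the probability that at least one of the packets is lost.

0.42006416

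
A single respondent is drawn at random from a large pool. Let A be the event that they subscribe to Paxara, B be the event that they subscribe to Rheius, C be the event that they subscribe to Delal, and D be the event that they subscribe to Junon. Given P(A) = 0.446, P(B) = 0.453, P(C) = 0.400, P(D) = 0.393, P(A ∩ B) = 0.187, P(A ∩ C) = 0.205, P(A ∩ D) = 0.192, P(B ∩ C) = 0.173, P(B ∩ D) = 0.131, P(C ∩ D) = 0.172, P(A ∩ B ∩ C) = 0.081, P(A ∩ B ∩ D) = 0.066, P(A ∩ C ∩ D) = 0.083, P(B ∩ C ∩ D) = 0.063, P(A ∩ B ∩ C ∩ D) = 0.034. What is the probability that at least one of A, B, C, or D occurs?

Inclusion–exclusion gives
P(A ∪ B ∪ C ∪ D) = 0.446 + 0.453 + 0.400 + 0.393 − 0.187 − 0.205 − 0.192 − 0.173 − 0.131 − 0.172 + 0.081 + 0.066 + 0.083 + 0.063 − 0.034 = 0.891

0.891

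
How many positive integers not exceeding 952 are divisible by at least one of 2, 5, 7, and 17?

floor(952/2) + floor(952/5) + floor(952/7) + floor(952/17) − floor(952/10) − floor(952/14) − floor(952/34) − floor(952/35) − floor(952/85) − floor(952/119) + floor(952/70) + floor(952/170) + floor(952/238) + floor(952/595) − floor(952/1190) = 476 + 190 + 136 + 56 − 95 − 68 − 28 − 27 − 11 − 8 + 13 + 5 + 4 + 1 − 0 = 644

644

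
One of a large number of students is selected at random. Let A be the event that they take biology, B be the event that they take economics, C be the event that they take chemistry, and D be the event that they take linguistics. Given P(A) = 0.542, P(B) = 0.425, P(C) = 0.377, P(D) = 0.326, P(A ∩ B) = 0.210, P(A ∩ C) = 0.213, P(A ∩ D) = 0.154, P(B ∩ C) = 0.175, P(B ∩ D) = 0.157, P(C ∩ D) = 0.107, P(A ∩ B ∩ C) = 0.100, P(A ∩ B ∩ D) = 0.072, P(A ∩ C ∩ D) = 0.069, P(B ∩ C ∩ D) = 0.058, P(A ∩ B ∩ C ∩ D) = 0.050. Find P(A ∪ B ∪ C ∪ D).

0.903

P(A ∪ B ∪ C ∪ D) = 0.542 + 0.425 + 0.377 + 0.326 − 0.210 − 0.213 − 0.154 − 0.175 − 0.157 − 0.107 + 0.100 + 0.072 + 0.069 + 0.058 − 0.050 = 0.903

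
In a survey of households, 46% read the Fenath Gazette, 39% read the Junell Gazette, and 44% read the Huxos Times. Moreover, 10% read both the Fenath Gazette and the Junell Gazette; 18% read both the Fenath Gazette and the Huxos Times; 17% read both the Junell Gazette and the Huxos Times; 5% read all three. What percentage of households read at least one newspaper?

Apply inclusion-exclusion:
P(union) = 46 + 39 + 44 − 10 − 18 − 17 + 5 = 89%

89%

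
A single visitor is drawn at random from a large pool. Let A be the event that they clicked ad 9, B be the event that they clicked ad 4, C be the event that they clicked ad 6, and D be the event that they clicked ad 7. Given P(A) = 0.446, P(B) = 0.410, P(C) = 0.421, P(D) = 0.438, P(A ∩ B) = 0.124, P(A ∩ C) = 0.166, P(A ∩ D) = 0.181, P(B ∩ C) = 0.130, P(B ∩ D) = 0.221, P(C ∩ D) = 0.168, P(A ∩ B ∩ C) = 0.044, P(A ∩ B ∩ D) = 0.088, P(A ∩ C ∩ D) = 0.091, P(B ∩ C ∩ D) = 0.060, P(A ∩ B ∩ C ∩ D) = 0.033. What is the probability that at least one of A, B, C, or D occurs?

Inclusion–exclusion gives
P(A ∪ B ∪ C ∪ D) = 0.446 + 0.410 + 0.421 + 0.438 − 0.124 − 0.166 − 0.181 − 0.130 − 0.221 − 0.168 + 0.044 + 0.088 + 0.091 + 0.060 − 0.033 = 0.975

0.975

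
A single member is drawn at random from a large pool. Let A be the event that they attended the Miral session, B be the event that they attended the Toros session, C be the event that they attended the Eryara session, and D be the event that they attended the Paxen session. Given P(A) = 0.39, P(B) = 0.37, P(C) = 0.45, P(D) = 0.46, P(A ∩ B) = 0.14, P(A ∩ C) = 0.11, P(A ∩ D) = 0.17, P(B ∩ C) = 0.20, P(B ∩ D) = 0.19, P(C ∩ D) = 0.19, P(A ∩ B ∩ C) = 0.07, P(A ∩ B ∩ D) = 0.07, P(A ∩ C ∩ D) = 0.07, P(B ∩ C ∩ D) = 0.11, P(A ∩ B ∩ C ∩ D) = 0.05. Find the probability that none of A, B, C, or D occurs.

Inclusion–exclusion gives
P(A ∪ B ∪ C ∪ D) = 0.39 + 0.37 + 0.45 + 0.46 − 0.14 − 0.11 − 0.17 − 0.20 − 0.19 − 0.19 + 0.07 + 0.07 + 0.07 + 0.11 − 0.05 = 0.94
P(none) = 1 − 0.94 = 0.06

0.06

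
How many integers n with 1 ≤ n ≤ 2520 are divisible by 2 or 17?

1334

By inclusion-exclusion,
1260 + 148 − 74 = 1334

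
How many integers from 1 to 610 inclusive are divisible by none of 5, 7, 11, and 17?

Inclusion–exclusion gives
floor(610/5) + floor(610/7) + floor(610/11) + floor(610/17) − floor(610/35) − floor(610/55) − floor(610/85) − floor(610/77) − floor(610/119) − floor(610/187) + floor(610/385) + floor(610/595) + floor(610/935) + floor(610/1309) − floor(610/6545) = 122 + 87 + 55 + 35 − 17 − 11 − 7 − 7 − 5 − 3 + 1 + 1 + 0 + 0 − 0 = 251
610 − 251 = 359

359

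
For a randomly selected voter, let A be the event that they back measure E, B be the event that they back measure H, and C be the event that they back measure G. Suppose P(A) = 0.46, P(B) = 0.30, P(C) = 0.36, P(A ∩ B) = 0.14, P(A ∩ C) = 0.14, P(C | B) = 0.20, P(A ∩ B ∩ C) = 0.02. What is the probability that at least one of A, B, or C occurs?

0.80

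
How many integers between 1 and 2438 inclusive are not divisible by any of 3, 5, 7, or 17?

1049

Apply inclusion-exclusion:
812 + 487 + 348 + 143 − 162 − 116 − 47 − 69 − 28 − 20 + 23 + 9 + 6 + 4 − 1 = 1389
2438 − 1389 = 1049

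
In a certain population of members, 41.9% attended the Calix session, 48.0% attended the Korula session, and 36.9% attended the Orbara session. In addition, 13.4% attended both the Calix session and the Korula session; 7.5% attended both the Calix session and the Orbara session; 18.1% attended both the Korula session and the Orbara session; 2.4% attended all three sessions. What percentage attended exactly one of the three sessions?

56.0%

P(exactly one) = 41.9 + 48.0 + 36.9 − 2·13.4 − 2·7.5 − 2·18.1 + 3·2.4 = 56.0%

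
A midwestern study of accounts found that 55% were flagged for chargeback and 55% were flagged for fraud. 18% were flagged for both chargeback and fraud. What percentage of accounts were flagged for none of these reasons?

8%

P(union) = 55 + 55 − 18 = 92%
P(none) = 100% − 92% = 8%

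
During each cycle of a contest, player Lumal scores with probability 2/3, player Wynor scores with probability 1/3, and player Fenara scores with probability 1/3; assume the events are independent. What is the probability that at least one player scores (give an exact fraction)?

23/27

Since the events are independent, P(none) is the product of the individual non-occurrence probabilities.
P(none) = (1 − 2/3) × (1 − 1/3) × (1 − 1/3) = 1/3 × 2/3 × 2/3 = 4/27
P(at least one) = 1 − 4/27 = 23/27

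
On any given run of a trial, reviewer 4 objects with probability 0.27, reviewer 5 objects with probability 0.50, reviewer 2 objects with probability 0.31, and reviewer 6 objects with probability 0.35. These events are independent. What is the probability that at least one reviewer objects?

0.8362975

P(none) = (1 − 0.27) × (1 − 0.50) × (1 − 0.31) × (1 − 0.35) = 0.73 × 0.50 × 0.69 × 0.65 = 0.1637025
P(at least one) = 1 − 0.1637025 = 0.8362975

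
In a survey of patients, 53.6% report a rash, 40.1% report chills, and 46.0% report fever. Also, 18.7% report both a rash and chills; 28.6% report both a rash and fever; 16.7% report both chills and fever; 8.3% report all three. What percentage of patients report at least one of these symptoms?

84.0%

By inclusion-exclusion,
P(≥1) = 53.6 + 40.1 + 46.0 − 18.7 − 28.6 − 16.7 + 8.3 = 84.0%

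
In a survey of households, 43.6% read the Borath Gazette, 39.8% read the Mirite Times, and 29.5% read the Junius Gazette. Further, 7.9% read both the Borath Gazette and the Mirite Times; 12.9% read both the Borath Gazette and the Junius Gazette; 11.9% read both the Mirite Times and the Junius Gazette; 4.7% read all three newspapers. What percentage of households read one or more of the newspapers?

Apply inclusion-exclusion:
P(at least one) = 43.6 + 39.8 + 29.5 − 7.9 − 12.9 − 11.9 + 4.7 = 84.9%

84.9%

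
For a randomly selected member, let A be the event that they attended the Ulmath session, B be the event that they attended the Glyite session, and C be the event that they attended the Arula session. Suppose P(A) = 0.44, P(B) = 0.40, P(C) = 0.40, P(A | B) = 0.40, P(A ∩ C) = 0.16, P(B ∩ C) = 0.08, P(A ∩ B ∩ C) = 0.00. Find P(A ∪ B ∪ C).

P(A ∩ B) = P(B)·P(A|B) = 0.40 × 0.40 = 0.16
P(A ∪ B ∪ C) = 0.44 + 0.40 + 0.40 − 0.16 − 0.16 − 0.08 + 0.00 = 0.84

0.84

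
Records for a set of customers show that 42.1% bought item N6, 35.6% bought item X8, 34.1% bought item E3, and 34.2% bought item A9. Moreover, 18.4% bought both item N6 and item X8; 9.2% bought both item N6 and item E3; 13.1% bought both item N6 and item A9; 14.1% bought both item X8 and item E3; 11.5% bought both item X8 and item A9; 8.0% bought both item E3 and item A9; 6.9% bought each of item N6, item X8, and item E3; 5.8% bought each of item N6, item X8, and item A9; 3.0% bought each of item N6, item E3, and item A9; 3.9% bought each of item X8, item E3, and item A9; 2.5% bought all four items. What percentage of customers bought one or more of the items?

P(≥1) = 42.1 + 35.6 + 34.1 + 34.2 − 18.4 − 9.2 − 13.1 − 14.1 − 11.5 − 8.0 + 6.9 + 5.8 + 3.0 + 3.9 − 2.5 = 88.8%

88.8%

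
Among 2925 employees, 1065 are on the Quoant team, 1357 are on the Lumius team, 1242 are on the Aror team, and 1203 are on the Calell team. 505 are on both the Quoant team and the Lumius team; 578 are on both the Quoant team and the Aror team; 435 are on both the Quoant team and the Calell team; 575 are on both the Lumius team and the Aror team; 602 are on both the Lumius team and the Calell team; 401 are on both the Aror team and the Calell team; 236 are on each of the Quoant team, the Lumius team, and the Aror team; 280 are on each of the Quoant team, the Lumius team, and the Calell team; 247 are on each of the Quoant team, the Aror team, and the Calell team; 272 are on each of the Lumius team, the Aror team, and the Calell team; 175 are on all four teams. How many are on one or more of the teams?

2631

Inclusion–exclusion gives
N(≥1) = 1065 + 1357 + 1242 + 1203 − 505 − 578 − 435 − 575 − 602 − 401 + 236 + 280 + 247 + 272 − 175 = 2631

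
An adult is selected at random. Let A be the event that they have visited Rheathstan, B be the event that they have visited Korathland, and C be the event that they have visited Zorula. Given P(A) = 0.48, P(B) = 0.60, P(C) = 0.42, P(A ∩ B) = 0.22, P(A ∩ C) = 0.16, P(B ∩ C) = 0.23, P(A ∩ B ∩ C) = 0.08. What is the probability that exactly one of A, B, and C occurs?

0.52

P(exactly one) = 0.48 + 0.60 + 0.42 − 2·0.22 − 2·0.16 − 2·0.23 + 3·0.08 = 0.52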